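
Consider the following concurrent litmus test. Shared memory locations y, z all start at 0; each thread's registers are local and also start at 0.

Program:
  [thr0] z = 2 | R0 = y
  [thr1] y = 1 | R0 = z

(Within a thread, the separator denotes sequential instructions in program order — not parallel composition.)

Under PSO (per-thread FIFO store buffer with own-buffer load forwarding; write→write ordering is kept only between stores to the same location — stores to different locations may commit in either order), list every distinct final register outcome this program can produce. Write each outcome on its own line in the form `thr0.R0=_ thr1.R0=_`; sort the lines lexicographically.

outcome vector order: (thr0.R0,thr1.R0)
|PSO outcomes| = 4

thr0.R0=0 thr1.R0=0
thr0.R0=0 thr1.R0=2
thr0.R0=1 thr1.R0=0
thr0.R0=1 thr1.R0=2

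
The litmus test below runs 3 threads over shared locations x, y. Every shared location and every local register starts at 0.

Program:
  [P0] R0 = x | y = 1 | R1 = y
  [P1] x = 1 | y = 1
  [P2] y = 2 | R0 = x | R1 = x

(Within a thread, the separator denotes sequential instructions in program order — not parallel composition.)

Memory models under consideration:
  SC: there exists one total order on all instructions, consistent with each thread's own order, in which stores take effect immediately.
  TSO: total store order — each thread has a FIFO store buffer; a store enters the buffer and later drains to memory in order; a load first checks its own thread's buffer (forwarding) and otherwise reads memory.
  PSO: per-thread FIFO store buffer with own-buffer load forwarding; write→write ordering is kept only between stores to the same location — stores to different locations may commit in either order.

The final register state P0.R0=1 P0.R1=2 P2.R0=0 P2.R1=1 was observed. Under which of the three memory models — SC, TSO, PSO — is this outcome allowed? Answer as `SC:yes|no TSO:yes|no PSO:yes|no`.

SC:no TSO:yes PSO:yes

outcome vector order: (P0.R0,P0.R1,P2.R0,P2.R1)
SC: 10 outcomes — {0100 0101 0111 0200 0201 0211 1100 1101 1111 1211}
TSO: 12 outcomes — {0100 0101 0111 0200 0201 0211 1100 1101 1111 1200 1201 1211}
PSO: 12 outcomes — {0100 0101 0111 0200 0201 0211 1100 1101 1111 1200 1201 1211}
target 1201 ∈ {TSO,PSO}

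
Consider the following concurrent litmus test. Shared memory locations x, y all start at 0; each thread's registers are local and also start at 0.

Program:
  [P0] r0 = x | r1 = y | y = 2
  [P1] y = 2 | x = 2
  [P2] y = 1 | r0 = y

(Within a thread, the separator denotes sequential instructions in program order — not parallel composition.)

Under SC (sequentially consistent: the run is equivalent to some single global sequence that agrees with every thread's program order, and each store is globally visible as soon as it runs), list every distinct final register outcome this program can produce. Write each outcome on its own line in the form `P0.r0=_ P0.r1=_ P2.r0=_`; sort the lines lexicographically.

P0.r0=0 P0.r1=0 P2.r0=1
P0.r0=0 P0.r1=0 P2.r0=2
P0.r0=0 P0.r1=1 P2.r0=1
P0.r0=0 P0.r1=1 P2.r0=2
P0.r0=0 P0.r1=2 P2.r0=1
P0.r0=0 P0.r1=2 P2.r0=2
P0.r0=2 P0.r1=1 P2.r0=1
P0.r0=2 P0.r1=1 P2.r0=2
P0.r0=2 P0.r1=2 P2.r0=1
P0.r0=2 P0.r1=2 P2.r0=2

outcome vector order: (P0.r0,P0.r1,P2.r0)
|SC outcomes| = 10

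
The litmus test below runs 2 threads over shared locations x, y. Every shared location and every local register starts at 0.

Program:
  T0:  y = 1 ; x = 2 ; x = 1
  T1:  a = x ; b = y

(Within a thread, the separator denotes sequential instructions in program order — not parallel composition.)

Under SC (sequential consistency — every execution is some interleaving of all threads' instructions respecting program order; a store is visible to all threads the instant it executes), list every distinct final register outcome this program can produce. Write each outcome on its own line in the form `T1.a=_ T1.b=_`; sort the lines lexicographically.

T1.a=0 T1.b=0
T1.a=0 T1.b=1
T1.a=1 T1.b=1
T1.a=2 T1.b=1

outcome vector order: (T1.a,T1.b)
|SC outcomes| = 4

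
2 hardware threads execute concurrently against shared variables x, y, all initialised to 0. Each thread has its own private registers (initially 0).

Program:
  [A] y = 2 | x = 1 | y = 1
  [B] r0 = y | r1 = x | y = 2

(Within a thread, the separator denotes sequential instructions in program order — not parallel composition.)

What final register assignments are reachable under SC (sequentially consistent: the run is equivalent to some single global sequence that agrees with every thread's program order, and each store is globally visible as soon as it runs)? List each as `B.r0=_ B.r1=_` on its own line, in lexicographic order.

B.r0=0 B.r1=0
B.r0=0 B.r1=1
B.r0=1 B.r1=1
B.r0=2 B.r1=0
B.r0=2 B.r1=1

outcome vector order: (B.r0,B.r1)
|SC outcomes| = 5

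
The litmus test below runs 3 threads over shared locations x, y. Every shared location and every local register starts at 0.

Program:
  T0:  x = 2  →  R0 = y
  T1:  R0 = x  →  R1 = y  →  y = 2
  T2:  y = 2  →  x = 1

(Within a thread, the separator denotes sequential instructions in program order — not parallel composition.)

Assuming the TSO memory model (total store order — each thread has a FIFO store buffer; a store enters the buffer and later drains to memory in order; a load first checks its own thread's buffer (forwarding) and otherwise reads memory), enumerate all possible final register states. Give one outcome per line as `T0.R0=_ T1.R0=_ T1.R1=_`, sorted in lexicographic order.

T0.R0=0 T1.R0=0 T1.R1=0
T0.R0=0 T1.R0=0 T1.R1=2
T0.R0=0 T1.R0=1 T1.R1=2
T0.R0=0 T1.R0=2 T1.R1=0
T0.R0=0 T1.R0=2 T1.R1=2
T0.R0=2 T1.R0=0 T1.R1=0
T0.R0=2 T1.R0=0 T1.R1=2
T0.R0=2 T1.R0=1 T1.R1=2
T0.R0=2 T1.R0=2 T1.R1=0
T0.R0=2 T1.R0=2 T1.R1=2

outcome vector order: (T0.R0,T1.R0,T1.R1)
|TSO outcomes| = 10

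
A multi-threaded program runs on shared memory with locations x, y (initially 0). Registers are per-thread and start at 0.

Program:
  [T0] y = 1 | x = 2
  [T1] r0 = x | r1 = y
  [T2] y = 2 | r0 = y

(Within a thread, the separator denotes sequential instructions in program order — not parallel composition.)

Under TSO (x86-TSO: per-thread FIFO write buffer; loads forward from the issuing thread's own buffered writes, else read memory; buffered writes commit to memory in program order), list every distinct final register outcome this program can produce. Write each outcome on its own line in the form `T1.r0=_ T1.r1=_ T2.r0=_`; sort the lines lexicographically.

outcome vector order: (T1.r0,T1.r1,T2.r0)
|TSO outcomes| = 9

T1.r0=0 T1.r1=0 T2.r0=1
T1.r0=0 T1.r1=0 T2.r0=2
T1.r0=0 T1.r1=1 T2.r0=1
T1.r0=0 T1.r1=1 T2.r0=2
T1.r0=0 T1.r1=2 T2.r0=1
T1.r0=0 T1.r1=2 T2.r0=2
T1.r0=2 T1.r1=1 T2.r0=1
T1.r0=2 T1.r1=1 T2.r0=2
T1.r0=2 T1.r1=2 T2.r0=2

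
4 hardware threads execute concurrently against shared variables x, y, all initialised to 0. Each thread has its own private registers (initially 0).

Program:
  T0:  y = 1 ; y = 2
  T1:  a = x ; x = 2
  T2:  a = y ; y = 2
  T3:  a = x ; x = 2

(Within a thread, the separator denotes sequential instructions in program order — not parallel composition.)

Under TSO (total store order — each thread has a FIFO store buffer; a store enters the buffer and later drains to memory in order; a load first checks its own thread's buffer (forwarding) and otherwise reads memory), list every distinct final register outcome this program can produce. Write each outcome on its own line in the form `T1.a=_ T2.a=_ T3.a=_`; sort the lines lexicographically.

outcome vector order: (T1.a,T2.a,T3.a)
|TSO outcomes| = 9

T1.a=0 T2.a=0 T3.a=0
T1.a=0 T2.a=0 T3.a=2
T1.a=0 T2.a=1 T3.a=0
T1.a=0 T2.a=1 T3.a=2
T1.a=0 T2.a=2 T3.a=0
T1.a=0 T2.a=2 T3.a=2
T1.a=2 T2.a=0 T3.a=0
T1.a=2 T2.a=1 T3.a=0
T1.a=2 T2.a=2 T3.a=0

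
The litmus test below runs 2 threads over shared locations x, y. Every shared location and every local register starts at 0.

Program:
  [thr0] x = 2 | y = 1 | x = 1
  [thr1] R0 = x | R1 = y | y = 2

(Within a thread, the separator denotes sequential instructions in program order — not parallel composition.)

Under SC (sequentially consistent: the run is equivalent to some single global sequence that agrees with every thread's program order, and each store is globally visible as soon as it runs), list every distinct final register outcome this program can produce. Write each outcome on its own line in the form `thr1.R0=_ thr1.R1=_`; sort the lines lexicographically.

outcome vector order: (thr1.R0,thr1.R1)
|SC outcomes| = 5

thr1.R0=0 thr1.R1=0
thr1.R0=0 thr1.R1=1
thr1.R0=1 thr1.R1=1
thr1.R0=2 thr1.R1=0
thr1.R0=2 thr1.R1=1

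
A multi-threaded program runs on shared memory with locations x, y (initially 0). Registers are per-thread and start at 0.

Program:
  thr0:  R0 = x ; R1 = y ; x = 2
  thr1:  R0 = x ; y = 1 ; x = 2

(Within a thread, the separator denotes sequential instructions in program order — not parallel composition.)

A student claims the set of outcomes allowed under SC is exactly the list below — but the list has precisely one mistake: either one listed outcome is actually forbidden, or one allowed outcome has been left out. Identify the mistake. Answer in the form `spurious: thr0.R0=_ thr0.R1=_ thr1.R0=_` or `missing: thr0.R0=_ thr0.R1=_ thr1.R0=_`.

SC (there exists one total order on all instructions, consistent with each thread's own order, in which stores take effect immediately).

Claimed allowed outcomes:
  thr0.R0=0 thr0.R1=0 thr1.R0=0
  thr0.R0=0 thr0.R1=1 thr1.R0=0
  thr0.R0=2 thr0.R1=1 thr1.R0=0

outcome vector order: (thr0.R0,thr0.R1,thr1.R0)
SC: 4 outcomes — {<0 0 0> <0 0 2> <0 1 0> <2 1 0>}
SC∖claimed = {<0 0 2>}

missing: thr0.R0=0 thr0.R1=0 thr1.R0=2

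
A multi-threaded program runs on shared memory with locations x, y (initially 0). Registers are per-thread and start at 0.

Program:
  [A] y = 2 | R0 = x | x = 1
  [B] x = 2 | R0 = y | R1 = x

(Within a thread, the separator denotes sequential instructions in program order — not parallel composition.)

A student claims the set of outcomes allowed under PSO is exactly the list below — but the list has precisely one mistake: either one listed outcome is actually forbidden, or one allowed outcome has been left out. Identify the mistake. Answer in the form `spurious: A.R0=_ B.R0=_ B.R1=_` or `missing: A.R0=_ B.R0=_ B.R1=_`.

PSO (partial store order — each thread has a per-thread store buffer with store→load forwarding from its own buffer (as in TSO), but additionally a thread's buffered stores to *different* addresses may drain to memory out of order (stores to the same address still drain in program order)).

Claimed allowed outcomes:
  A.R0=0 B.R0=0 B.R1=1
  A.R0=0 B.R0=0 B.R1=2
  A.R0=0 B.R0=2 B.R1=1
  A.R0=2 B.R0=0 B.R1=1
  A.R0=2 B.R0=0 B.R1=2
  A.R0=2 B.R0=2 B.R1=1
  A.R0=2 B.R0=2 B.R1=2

outcome vector order: (A.R0,B.R0,B.R1)
[PSO] allowed = {0/0/1, 0/0/2, 0/2/1, 0/2/2, 2/0/1, 2/0/2, 2/2/1, 2/2/2}
PSO∖claimed = {0/2/2}

missing: A.R0=0 B.R0=2 B.R1=2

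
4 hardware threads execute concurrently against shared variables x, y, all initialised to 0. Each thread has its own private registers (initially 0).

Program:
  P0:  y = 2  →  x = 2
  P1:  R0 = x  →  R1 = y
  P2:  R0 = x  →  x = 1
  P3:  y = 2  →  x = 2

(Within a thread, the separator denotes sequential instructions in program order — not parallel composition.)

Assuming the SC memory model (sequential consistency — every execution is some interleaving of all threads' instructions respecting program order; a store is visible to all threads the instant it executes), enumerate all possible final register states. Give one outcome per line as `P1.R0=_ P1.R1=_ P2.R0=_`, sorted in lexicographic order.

outcome vector order: (P1.R0,P1.R1,P2.R0)
|SC outcomes| = 9

P1.R0=0 P1.R1=0 P2.R0=0
P1.R0=0 P1.R1=0 P2.R0=2
P1.R0=0 P1.R1=2 P2.R0=0
P1.R0=0 P1.R1=2 P2.R0=2
P1.R0=1 P1.R1=0 P2.R0=0
P1.R0=1 P1.R1=2 P2.R0=0
P1.R0=1 P1.R1=2 P2.R0=2
P1.R0=2 P1.R1=2 P2.R0=0
P1.R0=2 P1.R1=2 P2.R0=2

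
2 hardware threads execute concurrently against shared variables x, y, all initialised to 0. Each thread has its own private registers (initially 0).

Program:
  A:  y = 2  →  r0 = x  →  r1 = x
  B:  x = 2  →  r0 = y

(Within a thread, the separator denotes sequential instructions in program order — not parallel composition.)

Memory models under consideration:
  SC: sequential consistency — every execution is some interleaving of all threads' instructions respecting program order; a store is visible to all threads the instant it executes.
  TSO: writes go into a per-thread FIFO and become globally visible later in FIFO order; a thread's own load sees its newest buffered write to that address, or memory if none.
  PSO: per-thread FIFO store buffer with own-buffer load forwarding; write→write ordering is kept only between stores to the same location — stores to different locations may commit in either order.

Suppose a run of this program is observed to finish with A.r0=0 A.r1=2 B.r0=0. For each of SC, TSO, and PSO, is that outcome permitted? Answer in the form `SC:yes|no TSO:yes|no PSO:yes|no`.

SC:no TSO:yes PSO:yes

outcome vector order: (A.r0,A.r1,B.r0)
[SC] allowed = {<0 0 2>, <0 2 2>, <2 2 0>, <2 2 2>}
[TSO] allowed = {<0 0 0>, <0 0 2>, <0 2 0>, <0 2 2>, <2 2 0>, <2 2 2>}
[PSO] allowed = {<0 0 0>, <0 0 2>, <0 2 0>, <0 2 2>, <2 2 0>, <2 2 2>}
target <0 2 0> ∈ {TSO,PSO}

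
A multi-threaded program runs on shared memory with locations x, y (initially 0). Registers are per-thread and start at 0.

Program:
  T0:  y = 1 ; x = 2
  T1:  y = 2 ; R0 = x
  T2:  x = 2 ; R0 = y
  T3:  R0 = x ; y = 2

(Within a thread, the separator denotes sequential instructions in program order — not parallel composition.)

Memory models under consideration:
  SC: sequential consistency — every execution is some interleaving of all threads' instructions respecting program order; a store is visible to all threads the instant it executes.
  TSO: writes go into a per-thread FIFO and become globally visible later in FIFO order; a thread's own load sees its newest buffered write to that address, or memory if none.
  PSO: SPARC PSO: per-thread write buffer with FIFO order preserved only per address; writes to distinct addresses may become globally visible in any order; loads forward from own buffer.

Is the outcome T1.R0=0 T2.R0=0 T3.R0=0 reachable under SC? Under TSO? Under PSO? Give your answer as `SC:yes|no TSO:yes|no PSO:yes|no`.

outcome vector order: (T1.R0,T2.R0,T3.R0)
[SC] allowed = {010, 012, 020, 022, 200, 202, 210, 212, 220, 222}
[TSO] allowed = {000, 002, 010, 012, 020, 022, 200, 202, 210, 212, 220, 222}
[PSO] allowed = {000, 002, 010, 012, 020, 022, 200, 202, 210, 212, 220, 222}
target 000 ∈ {TSO,PSO}

SC:no TSO:yes PSO:yes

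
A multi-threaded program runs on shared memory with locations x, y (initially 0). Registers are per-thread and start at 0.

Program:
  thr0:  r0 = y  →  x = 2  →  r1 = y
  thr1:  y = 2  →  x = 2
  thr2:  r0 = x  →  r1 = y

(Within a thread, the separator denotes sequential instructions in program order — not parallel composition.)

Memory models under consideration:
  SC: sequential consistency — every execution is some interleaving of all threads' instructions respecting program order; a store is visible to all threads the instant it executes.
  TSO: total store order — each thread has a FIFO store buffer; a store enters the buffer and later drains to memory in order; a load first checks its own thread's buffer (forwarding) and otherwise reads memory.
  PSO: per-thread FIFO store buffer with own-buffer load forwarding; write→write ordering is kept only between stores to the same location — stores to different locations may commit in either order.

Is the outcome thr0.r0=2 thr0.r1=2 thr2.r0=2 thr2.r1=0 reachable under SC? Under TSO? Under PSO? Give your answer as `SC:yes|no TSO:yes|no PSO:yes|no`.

SC:no TSO:no PSO:yes

outcome vector order: (thr0.r0,thr0.r1,thr2.r0,thr2.r1)
under SC → <0 0 0 0>, <0 0 0 2>, <0 0 2 0>, <0 0 2 2>, <0 2 0 0>, <0 2 0 2>, <0 2 2 0>, <0 2 2 2>, <2 2 0 0>, <2 2 0 2>, <2 2 2 2>
under TSO → <0 0 0 0>, <0 0 0 2>, <0 0 2 0>, <0 0 2 2>, <0 2 0 0>, <0 2 0 2>, <0 2 2 0>, <0 2 2 2>, <2 2 0 0>, <2 2 0 2>, <2 2 2 2>
under PSO → <0 0 0 0>, <0 0 0 2>, <0 0 2 0>, <0 0 2 2>, <0 2 0 0>, <0 2 0 2>, <0 2 2 0>, <0 2 2 2>, <2 2 0 0>, <2 2 0 2>, <2 2 2 0>, <2 2 2 2>
target <2 2 2 0> ∈ {PSO}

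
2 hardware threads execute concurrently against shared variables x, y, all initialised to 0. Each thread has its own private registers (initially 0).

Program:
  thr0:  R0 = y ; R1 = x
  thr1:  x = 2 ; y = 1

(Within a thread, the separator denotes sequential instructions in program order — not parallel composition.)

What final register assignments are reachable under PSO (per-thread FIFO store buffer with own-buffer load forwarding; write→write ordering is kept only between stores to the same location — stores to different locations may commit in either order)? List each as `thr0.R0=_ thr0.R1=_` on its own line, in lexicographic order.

outcome vector order: (thr0.R0,thr0.R1)
|PSO outcomes| = 4

thr0.R0=0 thr0.R1=0
thr0.R0=0 thr0.R1=2
thr0.R0=1 thr0.R1=0
thr0.R0=1 thr0.R1=2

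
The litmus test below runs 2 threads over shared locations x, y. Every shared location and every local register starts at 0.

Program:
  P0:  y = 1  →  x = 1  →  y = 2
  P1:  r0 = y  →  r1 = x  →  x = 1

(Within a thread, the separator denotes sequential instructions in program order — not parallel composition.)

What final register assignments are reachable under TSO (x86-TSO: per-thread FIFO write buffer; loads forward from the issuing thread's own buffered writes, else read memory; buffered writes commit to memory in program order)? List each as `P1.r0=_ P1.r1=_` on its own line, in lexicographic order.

P1.r0=0 P1.r1=0
P1.r0=0 P1.r1=1
P1.r0=1 P1.r1=0
P1.r0=1 P1.r1=1
P1.r0=2 P1.r1=1

outcome vector order: (P1.r0,P1.r1)
|TSO outcomes| = 5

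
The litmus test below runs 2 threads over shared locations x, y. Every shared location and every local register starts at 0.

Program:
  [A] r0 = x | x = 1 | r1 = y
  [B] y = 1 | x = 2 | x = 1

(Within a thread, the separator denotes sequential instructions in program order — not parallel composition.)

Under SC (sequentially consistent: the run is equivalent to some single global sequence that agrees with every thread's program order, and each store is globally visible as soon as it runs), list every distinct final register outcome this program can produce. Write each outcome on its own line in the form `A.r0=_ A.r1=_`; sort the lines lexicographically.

outcome vector order: (A.r0,A.r1)
|SC outcomes| = 4

A.r0=0 A.r1=0
A.r0=0 A.r1=1
A.r0=1 A.r1=1
A.r0=2 A.r1=1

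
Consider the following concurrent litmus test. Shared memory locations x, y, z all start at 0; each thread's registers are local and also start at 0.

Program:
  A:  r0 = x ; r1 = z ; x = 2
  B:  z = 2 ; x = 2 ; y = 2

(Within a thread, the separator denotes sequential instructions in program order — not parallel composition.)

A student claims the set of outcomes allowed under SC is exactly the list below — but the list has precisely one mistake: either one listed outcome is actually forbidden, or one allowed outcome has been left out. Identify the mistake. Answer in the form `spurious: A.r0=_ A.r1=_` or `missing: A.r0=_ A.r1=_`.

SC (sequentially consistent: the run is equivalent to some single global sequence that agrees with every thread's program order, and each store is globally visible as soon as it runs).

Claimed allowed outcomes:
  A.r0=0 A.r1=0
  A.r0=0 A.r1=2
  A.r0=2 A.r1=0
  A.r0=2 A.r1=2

outcome vector order: (A.r0,A.r1)
SC (3): (0,0) (0,2) (2,2)
claimed∖SC = {(2,0)}

spurious: A.r0=2 A.r1=0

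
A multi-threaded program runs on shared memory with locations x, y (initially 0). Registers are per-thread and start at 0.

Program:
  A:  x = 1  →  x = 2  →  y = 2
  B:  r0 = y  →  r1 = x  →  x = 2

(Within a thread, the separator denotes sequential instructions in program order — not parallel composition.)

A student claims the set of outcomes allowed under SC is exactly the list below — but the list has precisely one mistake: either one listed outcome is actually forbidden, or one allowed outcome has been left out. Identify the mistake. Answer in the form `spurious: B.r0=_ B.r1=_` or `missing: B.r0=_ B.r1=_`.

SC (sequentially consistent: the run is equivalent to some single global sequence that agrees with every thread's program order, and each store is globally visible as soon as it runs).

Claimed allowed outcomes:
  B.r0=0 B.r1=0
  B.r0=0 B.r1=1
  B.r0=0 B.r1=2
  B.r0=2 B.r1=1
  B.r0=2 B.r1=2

spurious: B.r0=2 B.r1=1

outcome vector order: (B.r0,B.r1)
SC: 4 outcomes — {(0,0); (0,1); (0,2); (2,2)}
claimed∖SC = {(2,1)}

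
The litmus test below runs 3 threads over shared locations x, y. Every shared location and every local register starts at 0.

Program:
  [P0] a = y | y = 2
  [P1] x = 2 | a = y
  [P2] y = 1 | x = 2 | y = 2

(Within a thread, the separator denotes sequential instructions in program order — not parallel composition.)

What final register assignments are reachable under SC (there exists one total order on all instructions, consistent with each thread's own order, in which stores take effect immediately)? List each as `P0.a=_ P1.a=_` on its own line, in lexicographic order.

P0.a=0 P1.a=0
P0.a=0 P1.a=1
P0.a=0 P1.a=2
P0.a=1 P1.a=0
P0.a=1 P1.a=1
P0.a=1 P1.a=2
P0.a=2 P1.a=0
P0.a=2 P1.a=1
P0.a=2 P1.a=2

outcome vector order: (P0.a,P1.a)
|SC outcomes| = 9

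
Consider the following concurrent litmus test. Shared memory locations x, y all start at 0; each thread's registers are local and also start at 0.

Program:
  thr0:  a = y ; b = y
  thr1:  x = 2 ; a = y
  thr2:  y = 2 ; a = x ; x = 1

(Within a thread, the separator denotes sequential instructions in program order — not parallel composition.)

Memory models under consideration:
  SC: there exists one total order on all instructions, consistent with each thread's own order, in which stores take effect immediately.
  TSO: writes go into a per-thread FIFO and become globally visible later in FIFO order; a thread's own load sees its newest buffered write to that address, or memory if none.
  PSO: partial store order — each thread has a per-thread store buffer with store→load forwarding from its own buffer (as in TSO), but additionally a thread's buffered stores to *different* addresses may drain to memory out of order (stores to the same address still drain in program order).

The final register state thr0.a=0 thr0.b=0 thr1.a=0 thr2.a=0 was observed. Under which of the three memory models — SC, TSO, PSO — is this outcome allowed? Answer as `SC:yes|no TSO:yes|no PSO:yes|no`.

outcome vector order: (thr0.a,thr0.b,thr1.a,thr2.a)
SC: 9 outcomes — {0002; 0020; 0022; 0202; 0220; 0222; 2202; 2220; 2222}
TSO: 12 outcomes — {0000; 0002; 0020; 0022; 0200; 0202; 0220; 0222; 2200; 2202; 2220; 2222}
PSO: 12 outcomes — {0000; 0002; 0020; 0022; 0200; 0202; 0220; 0222; 2200; 2202; 2220; 2222}
target 0000 ∈ {TSO,PSO}

SC:no TSO:yes PSO:yes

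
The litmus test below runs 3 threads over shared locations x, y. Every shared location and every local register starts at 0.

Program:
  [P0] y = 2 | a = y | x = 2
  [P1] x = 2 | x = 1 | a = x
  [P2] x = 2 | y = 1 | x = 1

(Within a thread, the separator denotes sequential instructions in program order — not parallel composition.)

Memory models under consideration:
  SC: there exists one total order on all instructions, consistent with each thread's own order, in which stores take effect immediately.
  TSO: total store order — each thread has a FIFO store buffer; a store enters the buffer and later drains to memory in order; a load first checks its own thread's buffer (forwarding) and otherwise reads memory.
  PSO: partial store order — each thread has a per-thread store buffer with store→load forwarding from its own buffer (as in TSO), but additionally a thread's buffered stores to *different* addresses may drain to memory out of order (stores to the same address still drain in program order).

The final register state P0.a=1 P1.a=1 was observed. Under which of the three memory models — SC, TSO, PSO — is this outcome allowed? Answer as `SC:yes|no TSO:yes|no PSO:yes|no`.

outcome vector order: (P0.a,P1.a)
under SC → 1/1, 1/2, 2/1, 2/2
under TSO → 1/1, 1/2, 2/1, 2/2
under PSO → 1/1, 1/2, 2/1, 2/2
target 1/1 ∈ {SC,TSO,PSO}

SC:yes TSO:yes PSO:yes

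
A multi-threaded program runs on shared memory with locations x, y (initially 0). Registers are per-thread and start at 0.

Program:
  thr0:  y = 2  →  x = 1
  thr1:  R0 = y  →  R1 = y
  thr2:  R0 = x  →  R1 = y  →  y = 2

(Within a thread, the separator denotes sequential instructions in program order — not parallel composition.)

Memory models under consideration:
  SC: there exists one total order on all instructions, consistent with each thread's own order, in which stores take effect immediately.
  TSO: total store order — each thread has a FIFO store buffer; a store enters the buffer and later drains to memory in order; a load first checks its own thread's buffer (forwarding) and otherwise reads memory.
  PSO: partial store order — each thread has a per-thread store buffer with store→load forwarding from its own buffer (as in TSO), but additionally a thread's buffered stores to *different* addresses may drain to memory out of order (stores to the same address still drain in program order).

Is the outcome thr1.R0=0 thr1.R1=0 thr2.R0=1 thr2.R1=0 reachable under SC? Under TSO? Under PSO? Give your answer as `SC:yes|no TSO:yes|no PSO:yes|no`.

outcome vector order: (thr1.R0,thr1.R1,thr2.R0,thr2.R1)
under SC → (0,0,0,0); (0,0,0,2); (0,0,1,2); (0,2,0,0); (0,2,0,2); (0,2,1,2); (2,2,0,0); (2,2,0,2); (2,2,1,2)
under TSO → (0,0,0,0); (0,0,0,2); (0,0,1,2); (0,2,0,0); (0,2,0,2); (0,2,1,2); (2,2,0,0); (2,2,0,2); (2,2,1,2)
under PSO → (0,0,0,0); (0,0,0,2); (0,0,1,0); (0,0,1,2); (0,2,0,0); (0,2,0,2); (0,2,1,0); (0,2,1,2); (2,2,0,0); (2,2,0,2); (2,2,1,0); (2,2,1,2)
target (0,0,1,0) ∈ {PSO}

SC:no TSO:no PSO:yes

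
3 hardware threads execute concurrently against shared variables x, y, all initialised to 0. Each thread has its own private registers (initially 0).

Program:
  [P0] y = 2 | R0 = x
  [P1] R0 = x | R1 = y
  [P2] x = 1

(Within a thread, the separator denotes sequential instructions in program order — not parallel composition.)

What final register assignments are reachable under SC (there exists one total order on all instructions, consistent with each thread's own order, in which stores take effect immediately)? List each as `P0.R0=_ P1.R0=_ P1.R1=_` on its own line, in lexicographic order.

P0.R0=0 P1.R0=0 P1.R1=0
P0.R0=0 P1.R0=0 P1.R1=2
P0.R0=0 P1.R0=1 P1.R1=2
P0.R0=1 P1.R0=0 P1.R1=0
P0.R0=1 P1.R0=0 P1.R1=2
P0.R0=1 P1.R0=1 P1.R1=0
P0.R0=1 P1.R0=1 P1.R1=2

outcome vector order: (P0.R0,P1.R0,P1.R1)
|SC outcomes| = 7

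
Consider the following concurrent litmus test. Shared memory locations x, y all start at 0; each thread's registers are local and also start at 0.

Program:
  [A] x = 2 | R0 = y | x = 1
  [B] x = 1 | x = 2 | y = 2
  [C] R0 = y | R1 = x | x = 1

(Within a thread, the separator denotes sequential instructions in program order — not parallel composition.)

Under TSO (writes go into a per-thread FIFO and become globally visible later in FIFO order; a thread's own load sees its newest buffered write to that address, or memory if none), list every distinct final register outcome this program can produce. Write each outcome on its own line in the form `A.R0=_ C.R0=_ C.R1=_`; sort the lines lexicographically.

outcome vector order: (A.R0,C.R0,C.R1)
|TSO outcomes| = 10

A.R0=0 C.R0=0 C.R1=0
A.R0=0 C.R0=0 C.R1=1
A.R0=0 C.R0=0 C.R1=2
A.R0=0 C.R0=2 C.R1=1
A.R0=0 C.R0=2 C.R1=2
A.R0=2 C.R0=0 C.R1=0
A.R0=2 C.R0=0 C.R1=1
A.R0=2 C.R0=0 C.R1=2
A.R0=2 C.R0=2 C.R1=1
A.R0=2 C.R0=2 C.R1=2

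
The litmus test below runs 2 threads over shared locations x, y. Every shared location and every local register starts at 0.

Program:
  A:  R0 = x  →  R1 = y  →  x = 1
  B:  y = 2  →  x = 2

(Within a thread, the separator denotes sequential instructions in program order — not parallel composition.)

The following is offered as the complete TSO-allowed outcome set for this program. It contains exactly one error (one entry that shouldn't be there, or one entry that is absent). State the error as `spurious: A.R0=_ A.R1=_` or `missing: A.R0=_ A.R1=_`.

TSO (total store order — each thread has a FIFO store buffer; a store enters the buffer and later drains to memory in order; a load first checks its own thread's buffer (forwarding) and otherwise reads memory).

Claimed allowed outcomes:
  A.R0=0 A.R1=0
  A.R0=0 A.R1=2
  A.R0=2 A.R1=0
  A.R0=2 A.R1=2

outcome vector order: (A.R0,A.R1)
TSO: 3 outcomes — {00 02 22}
claimed∖TSO = {20}

spurious: A.R0=2 A.R1=0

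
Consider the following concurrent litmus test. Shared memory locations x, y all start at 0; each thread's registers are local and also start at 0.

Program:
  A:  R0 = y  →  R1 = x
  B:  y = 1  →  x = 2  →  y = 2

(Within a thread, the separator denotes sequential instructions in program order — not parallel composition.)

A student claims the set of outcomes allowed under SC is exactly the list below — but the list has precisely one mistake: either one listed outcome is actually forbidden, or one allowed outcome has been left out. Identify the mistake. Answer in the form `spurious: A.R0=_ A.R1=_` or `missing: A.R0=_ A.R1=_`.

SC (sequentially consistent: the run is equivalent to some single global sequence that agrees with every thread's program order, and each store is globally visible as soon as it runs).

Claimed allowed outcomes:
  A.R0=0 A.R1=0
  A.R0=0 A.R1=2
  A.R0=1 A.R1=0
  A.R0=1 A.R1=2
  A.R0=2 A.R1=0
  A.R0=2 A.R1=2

outcome vector order: (A.R0,A.R1)
[SC] allowed = {<0 0>, <0 2>, <1 0>, <1 2>, <2 2>}
claimed∖SC = {<2 0>}

spurious: A.R0=2 A.R1=0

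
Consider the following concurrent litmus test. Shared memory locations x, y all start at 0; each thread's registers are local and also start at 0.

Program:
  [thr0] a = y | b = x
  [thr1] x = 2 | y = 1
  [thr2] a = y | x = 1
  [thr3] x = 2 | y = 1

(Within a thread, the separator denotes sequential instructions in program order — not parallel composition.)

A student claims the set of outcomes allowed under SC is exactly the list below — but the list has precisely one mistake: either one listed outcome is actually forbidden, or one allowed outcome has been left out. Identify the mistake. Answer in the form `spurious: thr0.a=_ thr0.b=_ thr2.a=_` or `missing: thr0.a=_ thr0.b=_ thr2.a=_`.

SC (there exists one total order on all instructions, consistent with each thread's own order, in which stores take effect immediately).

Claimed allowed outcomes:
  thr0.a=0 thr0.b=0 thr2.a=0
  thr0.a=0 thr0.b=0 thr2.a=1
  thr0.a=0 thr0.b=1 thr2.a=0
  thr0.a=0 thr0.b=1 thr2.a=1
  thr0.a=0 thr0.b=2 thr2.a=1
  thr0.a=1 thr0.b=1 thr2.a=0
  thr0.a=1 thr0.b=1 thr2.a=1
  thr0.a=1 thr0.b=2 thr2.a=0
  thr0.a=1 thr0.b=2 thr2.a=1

outcome vector order: (thr0.a,thr0.b,thr2.a)
SC: 10 outcomes — {0/0/0; 0/0/1; 0/1/0; 0/1/1; 0/2/0; 0/2/1; 1/1/0; 1/1/1; 1/2/0; 1/2/1}
SC∖claimed = {0/2/0}

missing: thr0.a=0 thr0.b=2 thr2.a=0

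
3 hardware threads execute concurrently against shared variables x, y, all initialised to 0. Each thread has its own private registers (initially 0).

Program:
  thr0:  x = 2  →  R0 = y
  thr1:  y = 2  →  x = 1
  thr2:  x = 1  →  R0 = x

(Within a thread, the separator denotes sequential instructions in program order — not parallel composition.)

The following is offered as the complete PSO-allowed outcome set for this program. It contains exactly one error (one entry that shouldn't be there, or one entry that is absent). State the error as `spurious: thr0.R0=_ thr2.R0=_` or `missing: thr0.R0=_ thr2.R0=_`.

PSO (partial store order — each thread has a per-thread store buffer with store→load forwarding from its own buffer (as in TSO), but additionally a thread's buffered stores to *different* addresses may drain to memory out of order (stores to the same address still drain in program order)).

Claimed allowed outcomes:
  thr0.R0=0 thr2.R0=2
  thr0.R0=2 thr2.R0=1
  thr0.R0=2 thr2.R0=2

missing: thr0.R0=0 thr2.R0=1

outcome vector order: (thr0.R0,thr2.R0)
under PSO → <0 1>; <0 2>; <2 1>; <2 2>
PSO∖claimed = {<0 1>}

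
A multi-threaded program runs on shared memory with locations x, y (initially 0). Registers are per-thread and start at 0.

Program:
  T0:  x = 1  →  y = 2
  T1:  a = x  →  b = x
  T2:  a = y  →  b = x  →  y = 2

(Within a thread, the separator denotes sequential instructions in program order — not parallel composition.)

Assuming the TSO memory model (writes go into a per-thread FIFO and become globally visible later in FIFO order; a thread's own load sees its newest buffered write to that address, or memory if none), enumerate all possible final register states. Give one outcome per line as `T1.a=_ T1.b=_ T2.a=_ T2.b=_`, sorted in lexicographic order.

outcome vector order: (T1.a,T1.b,T2.a,T2.b)
|TSO outcomes| = 9

T1.a=0 T1.b=0 T2.a=0 T2.b=0
T1.a=0 T1.b=0 T2.a=0 T2.b=1
T1.a=0 T1.b=0 T2.a=2 T2.b=1
T1.a=0 T1.b=1 T2.a=0 T2.b=0
T1.a=0 T1.b=1 T2.a=0 T2.b=1
T1.a=0 T1.b=1 T2.a=2 T2.b=1
T1.a=1 T1.b=1 T2.a=0 T2.b=0
T1.a=1 T1.b=1 T2.a=0 T2.b=1
T1.a=1 T1.b=1 T2.a=2 T2.b=1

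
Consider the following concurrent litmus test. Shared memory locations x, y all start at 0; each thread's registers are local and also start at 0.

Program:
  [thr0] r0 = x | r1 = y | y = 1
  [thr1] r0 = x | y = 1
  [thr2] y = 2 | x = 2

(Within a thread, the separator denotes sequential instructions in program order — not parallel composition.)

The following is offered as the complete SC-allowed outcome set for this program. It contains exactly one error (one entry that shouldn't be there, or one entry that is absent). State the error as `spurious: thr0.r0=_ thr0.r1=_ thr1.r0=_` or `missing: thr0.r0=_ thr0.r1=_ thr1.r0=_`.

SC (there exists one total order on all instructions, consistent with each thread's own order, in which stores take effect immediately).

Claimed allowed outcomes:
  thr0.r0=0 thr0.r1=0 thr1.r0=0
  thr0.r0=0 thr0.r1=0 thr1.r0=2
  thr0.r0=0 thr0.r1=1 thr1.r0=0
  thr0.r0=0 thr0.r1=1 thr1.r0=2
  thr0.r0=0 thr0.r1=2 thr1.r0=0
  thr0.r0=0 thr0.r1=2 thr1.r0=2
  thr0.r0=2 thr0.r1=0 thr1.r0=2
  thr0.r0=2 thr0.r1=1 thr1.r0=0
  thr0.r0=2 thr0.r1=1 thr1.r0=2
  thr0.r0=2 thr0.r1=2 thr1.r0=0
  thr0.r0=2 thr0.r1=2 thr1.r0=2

spurious: thr0.r0=2 thr0.r1=0 thr1.r0=2

outcome vector order: (thr0.r0,thr0.r1,thr1.r0)
SC (10): (0,0,0) (0,0,2) (0,1,0) (0,1,2) (0,2,0) (0,2,2) (2,1,0) (2,1,2) (2,2,0) (2,2,2)
claimed∖SC = {(2,0,2)}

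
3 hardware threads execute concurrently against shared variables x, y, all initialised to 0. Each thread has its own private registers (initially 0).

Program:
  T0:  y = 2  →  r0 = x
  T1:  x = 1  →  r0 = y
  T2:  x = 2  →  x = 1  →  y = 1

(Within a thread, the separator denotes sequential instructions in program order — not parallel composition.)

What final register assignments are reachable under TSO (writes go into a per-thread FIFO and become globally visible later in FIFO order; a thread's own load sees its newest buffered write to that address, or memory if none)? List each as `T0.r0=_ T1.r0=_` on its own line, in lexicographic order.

T0.r0=0 T1.r0=0
T0.r0=0 T1.r0=1
T0.r0=0 T1.r0=2
T0.r0=1 T1.r0=0
T0.r0=1 T1.r0=1
T0.r0=1 T1.r0=2
T0.r0=2 T1.r0=0
T0.r0=2 T1.r0=1
T0.r0=2 T1.r0=2

outcome vector order: (T0.r0,T1.r0)
|TSO outcomes| = 9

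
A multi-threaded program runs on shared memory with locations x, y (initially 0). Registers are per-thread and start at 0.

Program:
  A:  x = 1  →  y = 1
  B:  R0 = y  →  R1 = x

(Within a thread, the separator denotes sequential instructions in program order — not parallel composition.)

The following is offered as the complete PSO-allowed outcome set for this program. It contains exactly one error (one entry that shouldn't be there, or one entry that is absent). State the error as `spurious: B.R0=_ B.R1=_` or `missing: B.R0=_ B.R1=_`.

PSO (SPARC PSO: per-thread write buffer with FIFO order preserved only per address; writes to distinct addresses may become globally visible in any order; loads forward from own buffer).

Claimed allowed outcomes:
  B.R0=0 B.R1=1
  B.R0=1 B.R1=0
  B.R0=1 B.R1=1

outcome vector order: (B.R0,B.R1)
under PSO → <0 0>, <0 1>, <1 0>, <1 1>
PSO∖claimed = {<0 0>}

missing: B.R0=0 B.R1=0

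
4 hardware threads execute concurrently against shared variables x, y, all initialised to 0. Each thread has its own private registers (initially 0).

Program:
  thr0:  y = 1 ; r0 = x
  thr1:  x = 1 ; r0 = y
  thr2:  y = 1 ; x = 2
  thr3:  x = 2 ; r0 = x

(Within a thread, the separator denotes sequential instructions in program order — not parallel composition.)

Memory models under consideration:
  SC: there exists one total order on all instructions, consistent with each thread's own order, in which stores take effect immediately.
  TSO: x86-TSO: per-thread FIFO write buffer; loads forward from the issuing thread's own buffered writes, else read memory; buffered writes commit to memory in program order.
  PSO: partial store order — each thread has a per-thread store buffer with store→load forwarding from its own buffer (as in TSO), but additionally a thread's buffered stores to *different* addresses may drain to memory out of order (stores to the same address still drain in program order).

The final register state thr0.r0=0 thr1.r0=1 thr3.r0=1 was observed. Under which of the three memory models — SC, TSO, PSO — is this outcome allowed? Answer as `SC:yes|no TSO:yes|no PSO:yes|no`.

outcome vector order: (thr0.r0,thr1.r0,thr3.r0)
SC: 10 outcomes — {<0 1 1>, <0 1 2>, <1 0 1>, <1 0 2>, <1 1 1>, <1 1 2>, <2 0 1>, <2 0 2>, <2 1 1>, <2 1 2>}
TSO: 12 outcomes — {<0 0 1>, <0 0 2>, <0 1 1>, <0 1 2>, <1 0 1>, <1 0 2>, <1 1 1>, <1 1 2>, <2 0 1>, <2 0 2>, <2 1 1>, <2 1 2>}
PSO: 12 outcomes — {<0 0 1>, <0 0 2>, <0 1 1>, <0 1 2>, <1 0 1>, <1 0 2>, <1 1 1>, <1 1 2>, <2 0 1>, <2 0 2>, <2 1 1>, <2 1 2>}
target <0 1 1> ∈ {SC,TSO,PSO}

SC:yes TSO:yes PSO:yes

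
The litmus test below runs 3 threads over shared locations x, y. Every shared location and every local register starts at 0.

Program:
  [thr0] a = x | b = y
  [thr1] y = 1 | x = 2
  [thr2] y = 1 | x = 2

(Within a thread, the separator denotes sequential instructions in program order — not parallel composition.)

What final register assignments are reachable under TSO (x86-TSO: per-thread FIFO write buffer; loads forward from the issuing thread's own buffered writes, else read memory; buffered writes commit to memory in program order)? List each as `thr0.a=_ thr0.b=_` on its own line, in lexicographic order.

thr0.a=0 thr0.b=0
thr0.a=0 thr0.b=1
thr0.a=2 thr0.b=1

outcome vector order: (thr0.a,thr0.b)
|TSO outcomes| = 3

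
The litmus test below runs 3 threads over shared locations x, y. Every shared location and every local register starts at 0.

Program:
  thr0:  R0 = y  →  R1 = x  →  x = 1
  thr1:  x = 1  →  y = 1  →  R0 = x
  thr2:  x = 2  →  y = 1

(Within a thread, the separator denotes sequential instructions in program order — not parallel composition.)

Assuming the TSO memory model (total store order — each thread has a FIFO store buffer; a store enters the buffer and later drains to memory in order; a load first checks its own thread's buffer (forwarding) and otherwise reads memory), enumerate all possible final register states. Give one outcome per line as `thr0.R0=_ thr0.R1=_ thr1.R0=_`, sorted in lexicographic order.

outcome vector order: (thr0.R0,thr0.R1,thr1.R0)
|TSO outcomes| = 10

thr0.R0=0 thr0.R1=0 thr1.R0=1
thr0.R0=0 thr0.R1=0 thr1.R0=2
thr0.R0=0 thr0.R1=1 thr1.R0=1
thr0.R0=0 thr0.R1=1 thr1.R0=2
thr0.R0=0 thr0.R1=2 thr1.R0=1
thr0.R0=0 thr0.R1=2 thr1.R0=2
thr0.R0=1 thr0.R1=1 thr1.R0=1
thr0.R0=1 thr0.R1=1 thr1.R0=2
thr0.R0=1 thr0.R1=2 thr1.R0=1
thr0.R0=1 thr0.R1=2 thr1.R0=2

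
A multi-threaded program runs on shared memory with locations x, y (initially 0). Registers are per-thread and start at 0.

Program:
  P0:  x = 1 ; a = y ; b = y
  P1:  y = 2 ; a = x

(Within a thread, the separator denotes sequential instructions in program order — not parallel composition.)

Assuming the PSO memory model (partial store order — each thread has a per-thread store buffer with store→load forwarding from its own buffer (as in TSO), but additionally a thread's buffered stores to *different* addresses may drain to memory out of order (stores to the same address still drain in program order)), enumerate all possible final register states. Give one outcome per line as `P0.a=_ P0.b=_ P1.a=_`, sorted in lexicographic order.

P0.a=0 P0.b=0 P1.a=0
P0.a=0 P0.b=0 P1.a=1
P0.a=0 P0.b=2 P1.a=0
P0.a=0 P0.b=2 P1.a=1
P0.a=2 P0.b=2 P1.a=0
P0.a=2 P0.b=2 P1.a=1

outcome vector order: (P0.a,P0.b,P1.a)
|PSO outcomes| = 6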